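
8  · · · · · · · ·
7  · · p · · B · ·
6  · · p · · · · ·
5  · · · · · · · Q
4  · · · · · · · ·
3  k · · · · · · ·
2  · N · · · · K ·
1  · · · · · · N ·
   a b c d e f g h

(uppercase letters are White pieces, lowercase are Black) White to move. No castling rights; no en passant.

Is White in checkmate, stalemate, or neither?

White to move; white king on g2.
In check: no.
Legal moves for White include: Bg8, Be8, Bg6, Be6, Bd5, Bc4, Bb3, Ba2, Qh8, Qh7, Qh6, Qg6, Qg5, Qf5, Qe5, Qd5, Qc5+, Qb5, ... (list truncated; more exist).
White has legal moves and is not in check → neither.

neither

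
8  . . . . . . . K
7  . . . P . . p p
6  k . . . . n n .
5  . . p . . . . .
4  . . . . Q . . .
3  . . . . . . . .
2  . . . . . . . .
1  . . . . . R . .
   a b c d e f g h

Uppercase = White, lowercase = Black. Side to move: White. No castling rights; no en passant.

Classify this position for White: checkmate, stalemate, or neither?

White to move; white king on h8.
In check: yes, from the black knight on g6.
King squares — g7: available; h7: attacked by Nf6; g8: attacked by Nf6.
Legal moves for White: Kxg7, Qxg6.
White is in check but has 2 legal moves → neither.

neither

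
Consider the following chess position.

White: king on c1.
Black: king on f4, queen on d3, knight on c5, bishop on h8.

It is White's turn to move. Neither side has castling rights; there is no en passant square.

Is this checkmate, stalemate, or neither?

White to move; white king on c1.
In check: no.
King squares — b1: attacked by Qd3; d1: attacked by Qd3; b2: attacked by Bh8; c2: attacked by Qd3; d2: attacked by Qd3.
Legal moves for White: none.
Not in check and no legal moves → stalemate.

stalemate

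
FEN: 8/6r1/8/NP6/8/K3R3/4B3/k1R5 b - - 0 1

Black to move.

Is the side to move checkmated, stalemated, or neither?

Black to move; black king on a1.
In check: yes, from the white rook on c1.
King squares — b1: attacked by Rc1; a2: attacked by Ka3; b2: attacked by Ka3.
Legal moves for Black: none.
In check with no legal moves → checkmate.

checkmate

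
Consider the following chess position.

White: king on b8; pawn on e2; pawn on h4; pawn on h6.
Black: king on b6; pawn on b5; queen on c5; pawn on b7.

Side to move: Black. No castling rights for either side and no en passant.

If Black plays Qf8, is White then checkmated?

After Qf8: white king on b8; in check: yes, from the black queen on f8.
King squares — a7: attacked by Kb6; b7: attacked by Kb6; c7: attacked by Kb6; a8: attacked by Qf8; c8: attacked by Qf8.
White has no legal moves → checkmate.

yes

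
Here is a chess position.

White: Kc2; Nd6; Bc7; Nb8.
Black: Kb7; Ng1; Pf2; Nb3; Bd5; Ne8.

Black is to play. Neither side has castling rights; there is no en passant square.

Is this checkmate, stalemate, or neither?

Black to move; black king on b7.
In check: yes, from the white knight on d6.
Legal moves for Black: Ka8, Kxc7, Ka7, Nxd6.
Black is in check but has 4 legal moves → neither.

neither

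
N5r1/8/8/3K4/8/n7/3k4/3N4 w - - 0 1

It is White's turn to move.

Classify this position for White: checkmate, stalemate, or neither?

neither

White to move; white king on d5.
In check: no.
Legal moves for White: Nc7, Nb6, Ke6, Kd6, Kc6, Ke5, Kc5, Ke4, Kd4, Ne3, Nc3, Nf2, Nb2.
White has 13 legal moves and is not in check → neither.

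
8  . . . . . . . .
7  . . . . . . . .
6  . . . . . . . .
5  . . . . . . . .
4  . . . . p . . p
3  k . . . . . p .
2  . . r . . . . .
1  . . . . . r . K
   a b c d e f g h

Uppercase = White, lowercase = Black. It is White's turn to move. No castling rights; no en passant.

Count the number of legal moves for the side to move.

White to move; king on h1.
In check: yes, from the black rook on f1.
Legal moves: none.
Count: 0.

0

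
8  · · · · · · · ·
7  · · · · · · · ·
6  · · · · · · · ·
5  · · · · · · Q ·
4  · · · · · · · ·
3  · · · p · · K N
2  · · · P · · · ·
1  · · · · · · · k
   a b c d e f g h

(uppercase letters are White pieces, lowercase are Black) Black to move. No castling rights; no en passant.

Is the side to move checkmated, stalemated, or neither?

Black to move; black king on h1.
In check: no.
King squares — g1: attacked by Nh3; g2: attacked by Kg3; h2: attacked by Kg3.
Legal moves for Black: none.
Not in check and no legal moves → stalemate.

stalemate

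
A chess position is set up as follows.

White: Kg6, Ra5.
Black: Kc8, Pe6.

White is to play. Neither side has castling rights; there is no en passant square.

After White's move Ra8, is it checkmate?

no

After Ra8: black king on c8; in check: yes, from the white rook on a8.
Black has 3 legal replies: Kd7, Kc7, Kb7.
In check but a legal move exists → not checkmate.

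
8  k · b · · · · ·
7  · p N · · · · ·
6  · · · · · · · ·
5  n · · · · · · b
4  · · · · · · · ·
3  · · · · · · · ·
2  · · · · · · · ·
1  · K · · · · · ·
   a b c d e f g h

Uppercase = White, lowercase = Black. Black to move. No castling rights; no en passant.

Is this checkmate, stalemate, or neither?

neither

Black to move; black king on a8.
In check: yes, from the white knight on c7.
King squares — a7: available; b7: own pawn; b8: available.
Legal moves for Black: Kb8, Ka7.
Black is in check but has 2 legal moves → neither.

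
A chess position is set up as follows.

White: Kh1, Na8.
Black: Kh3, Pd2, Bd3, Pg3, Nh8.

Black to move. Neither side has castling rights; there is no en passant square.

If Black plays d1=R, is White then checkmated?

yes

After d1=R: white king on h1; in check: yes, from the black rook on d1.
King squares — g1: attacked by Rd1; g2: attacked by Kh3; h2: attacked by Pg3.
White has no legal moves → checkmate.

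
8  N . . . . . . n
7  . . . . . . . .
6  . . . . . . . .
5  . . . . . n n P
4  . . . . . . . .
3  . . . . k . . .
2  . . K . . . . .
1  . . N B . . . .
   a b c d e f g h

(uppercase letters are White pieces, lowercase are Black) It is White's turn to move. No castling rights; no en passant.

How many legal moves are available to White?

White to move; king on c2.
In check: no.
Legal moves: Nc7, Nb6, Kc3, Kb3, Kb2, Kb1, Bg4, Bf3, Be2, Nd3, Nb3, Ne2, Na2, h6.
Count: 14.

14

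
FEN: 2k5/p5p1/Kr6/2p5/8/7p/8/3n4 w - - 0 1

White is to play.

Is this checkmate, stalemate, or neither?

neither

White to move; white king on a6.
In check: yes, from the black rook on b6.
King squares — a5: available; b5: attacked by Rb6; b6: attacked by Pa7; a7: available; b7: attacked by Rb6.
Legal moves for White: Kxa7, Ka5.
White is in check but has 2 legal moves → neither.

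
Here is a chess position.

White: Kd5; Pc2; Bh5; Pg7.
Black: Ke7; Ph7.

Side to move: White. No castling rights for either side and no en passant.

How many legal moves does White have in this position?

White to move; king on d5.
In check: no.
Legal moves: Be8, Bf7, Bg6, Bg4, Bf3, Be2, Bd1, Kc6, Ke5, Kc5, Ke4, Kd4, Kc4, g8=Q, g8=R, g8=B, g8=N+, c3, c4.
Count: 19.

19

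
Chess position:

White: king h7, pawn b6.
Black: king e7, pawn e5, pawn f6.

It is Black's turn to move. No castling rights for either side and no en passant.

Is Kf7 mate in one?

no

After Kf7: white king on h7; in check: no.
White is not in check, so this cannot be checkmate.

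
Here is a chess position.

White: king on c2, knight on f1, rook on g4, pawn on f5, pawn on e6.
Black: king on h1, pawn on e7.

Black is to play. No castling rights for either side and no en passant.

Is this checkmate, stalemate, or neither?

stalemate

Black to move; black king on h1.
In check: no.
King squares — g1: attacked by Rg4; g2: attacked by Rg4; h2: attacked by Nf1.
Legal moves for Black: none.
Not in check and no legal moves → stalemate.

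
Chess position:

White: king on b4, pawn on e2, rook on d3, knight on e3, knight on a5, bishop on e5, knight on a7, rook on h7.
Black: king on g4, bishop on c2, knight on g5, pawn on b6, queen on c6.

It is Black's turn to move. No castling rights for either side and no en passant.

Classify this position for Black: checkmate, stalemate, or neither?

checkmate

Black to move; black king on g4.
In check: yes, from the white knight on e3.
King squares — f3: attacked by Pe2; g3: attacked by Be5; h3: attacked by Rh7; f4: attacked by Be5; h4: attacked by Rh7; f5: attacked by Ne3; g5: own knight; h5: attacked by Rh7.
Legal moves for Black: none.
In check with no legal moves → checkmate.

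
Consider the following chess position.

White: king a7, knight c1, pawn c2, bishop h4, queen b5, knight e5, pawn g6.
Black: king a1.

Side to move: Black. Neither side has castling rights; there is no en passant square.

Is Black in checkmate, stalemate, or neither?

stalemate

Black to move; black king on a1.
In check: no.
King squares — b1: attacked by Qb5; a2: attacked by Nc1; b2: attacked by Qb5.
Legal moves for Black: none.
Not in check and no legal moves → stalemate.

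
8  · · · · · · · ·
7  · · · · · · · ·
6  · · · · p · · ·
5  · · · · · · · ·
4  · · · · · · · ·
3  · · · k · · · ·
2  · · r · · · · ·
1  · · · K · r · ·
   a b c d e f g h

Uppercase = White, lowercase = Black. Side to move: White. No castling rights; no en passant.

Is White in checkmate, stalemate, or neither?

checkmate

White to move; white king on d1.
In check: yes, from the black rook on f1.
King squares — c1: attacked by Rf1; e1: attacked by Rf1; c2: attacked by Kd3; d2: attacked by Rc2; e2: attacked by Rc2.
Legal moves for White: none.
In check with no legal moves → checkmate.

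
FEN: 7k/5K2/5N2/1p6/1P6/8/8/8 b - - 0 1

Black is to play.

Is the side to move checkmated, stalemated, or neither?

stalemate

Black to move; black king on h8.
In check: no.
King squares — g7: attacked by Kf7; h7: attacked by Nf6; g8: attacked by Nf6.
Legal moves for Black: none.
Not in check and no legal moves → stalemate.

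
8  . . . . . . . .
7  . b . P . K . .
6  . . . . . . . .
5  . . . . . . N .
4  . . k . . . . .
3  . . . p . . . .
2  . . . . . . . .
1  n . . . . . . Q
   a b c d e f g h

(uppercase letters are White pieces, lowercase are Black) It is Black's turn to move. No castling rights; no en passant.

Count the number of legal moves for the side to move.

Black to move; king on c4.
In check: no.
Legal moves: Bc8, Ba8, Bc6, Ba6, Bd5+, Be4, Bf3, Bg2, Bxh1, Kc5, Kb5, Kd4, Kb4, Kc3, Kb3, Nb3, Nc2, d2.
Count: 18.

18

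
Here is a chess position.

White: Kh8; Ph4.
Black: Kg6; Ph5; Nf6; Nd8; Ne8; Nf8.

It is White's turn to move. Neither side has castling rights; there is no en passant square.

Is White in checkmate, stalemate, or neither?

White to move; white king on h8.
In check: no.
King squares — g7: attacked by Kg6; h7: attacked by Nf6; g8: attacked by Nf6.
Legal moves for White: none.
Not in check and no legal moves → stalemate.

stalemate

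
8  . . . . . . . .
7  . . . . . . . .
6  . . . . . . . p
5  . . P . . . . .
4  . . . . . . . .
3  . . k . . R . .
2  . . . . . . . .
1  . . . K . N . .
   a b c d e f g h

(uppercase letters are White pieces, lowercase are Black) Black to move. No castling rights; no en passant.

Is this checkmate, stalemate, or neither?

Black to move; black king on c3.
In check: yes, from the white rook on f3.
King squares — b2: available; c2: attacked by Kd1; d2: attacked by Kd1; b3: attacked by Rf3; d3: attacked by Rf3; b4: available; c4: available; d4: available.
Legal moves for Black: Kd4, Kc4, Kb4, Kb2.
Black is in check but has 4 legal moves → neither.

neither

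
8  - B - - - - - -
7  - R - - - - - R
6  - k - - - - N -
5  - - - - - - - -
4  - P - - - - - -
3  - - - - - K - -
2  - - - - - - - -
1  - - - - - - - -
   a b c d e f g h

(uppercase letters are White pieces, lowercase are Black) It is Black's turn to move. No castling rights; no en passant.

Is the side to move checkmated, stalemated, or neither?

neither

Black to move; black king on b6.
In check: yes, from the white rook on b7.
King squares — a5: attacked by Pb4; b5: attacked by Rb7; c5: attacked by Pb4; a6: available; c6: available; a7: attacked by Rb7; b7: attacked by Rh7; c7: attacked by Rb7.
Legal moves for Black: Kc6, Ka6.
Black is in check but has 2 legal moves → neither.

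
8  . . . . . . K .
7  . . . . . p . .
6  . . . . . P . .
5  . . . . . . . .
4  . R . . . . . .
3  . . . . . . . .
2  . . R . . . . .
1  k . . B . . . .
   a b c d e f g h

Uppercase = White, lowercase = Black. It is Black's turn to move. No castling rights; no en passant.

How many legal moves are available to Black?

0

Black to move; king on a1.
In check: no.
Legal moves: none.
Count: 0.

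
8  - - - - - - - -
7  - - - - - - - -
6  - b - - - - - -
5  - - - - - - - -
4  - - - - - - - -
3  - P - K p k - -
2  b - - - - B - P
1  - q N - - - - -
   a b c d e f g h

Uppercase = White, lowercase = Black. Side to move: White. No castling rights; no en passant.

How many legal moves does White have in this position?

White to move; king on d3.
In check: yes, from the black queen on b1.
Legal moves: Kc4, Kc3.
Count: 2.

2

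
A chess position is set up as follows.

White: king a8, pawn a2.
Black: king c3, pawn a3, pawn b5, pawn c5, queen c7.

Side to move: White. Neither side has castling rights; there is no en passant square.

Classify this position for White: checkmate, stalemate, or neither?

White to move; white king on a8.
In check: no.
King squares — a7: attacked by Qc7; b7: attacked by Qc7; b8: attacked by Qc7.
Legal moves for White: none.
Not in check and no legal moves → stalemate.

stalemate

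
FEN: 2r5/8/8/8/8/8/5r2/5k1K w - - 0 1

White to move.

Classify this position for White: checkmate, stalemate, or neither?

White to move; white king on h1.
In check: no.
King squares — g1: attacked by Kf1; g2: attacked by Kf1; h2: attacked by Rf2.
Legal moves for White: none.
Not in check and no legal moves → stalemate.

stalemate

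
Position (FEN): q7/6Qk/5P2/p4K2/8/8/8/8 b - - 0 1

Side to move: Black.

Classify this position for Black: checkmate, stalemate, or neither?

Black to move; black king on h7.
In check: yes, from the white queen on g7.
King squares — g6: attacked by Kf5; h6: attacked by Qg7; g7: attacked by Pf6; g8: attacked by Qg7; h8: attacked by Qg7.
Legal moves for Black: none.
In check with no legal moves → checkmate.

checkmate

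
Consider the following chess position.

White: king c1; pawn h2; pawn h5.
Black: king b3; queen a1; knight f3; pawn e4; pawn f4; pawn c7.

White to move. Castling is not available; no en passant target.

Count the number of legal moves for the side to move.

0

White to move; king on c1.
In check: yes, from the black queen on a1.
Legal moves: none.
Count: 0.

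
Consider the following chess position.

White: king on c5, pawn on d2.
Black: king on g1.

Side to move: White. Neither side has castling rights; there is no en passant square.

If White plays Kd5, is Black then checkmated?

no

After Kd5: black king on g1; in check: no.
Black is not in check, so this cannot be checkmate.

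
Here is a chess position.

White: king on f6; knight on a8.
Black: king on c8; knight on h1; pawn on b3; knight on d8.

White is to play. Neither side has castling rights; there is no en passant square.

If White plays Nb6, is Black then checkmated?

no

After Nb6: black king on c8; in check: yes, from the white knight on b6.
Black has 3 legal replies: Kb8, Kc7, Kb7.
In check but a legal move exists → not checkmate.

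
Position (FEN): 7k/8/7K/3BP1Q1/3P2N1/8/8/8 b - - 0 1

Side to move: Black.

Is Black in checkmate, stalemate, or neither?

Black to move; black king on h8.
In check: no.
King squares — g7: attacked by Qg5; h7: attacked by Kh6; g8: attacked by Bd5.
Legal moves for Black: none.
Not in check and no legal moves → stalemate.

stalemate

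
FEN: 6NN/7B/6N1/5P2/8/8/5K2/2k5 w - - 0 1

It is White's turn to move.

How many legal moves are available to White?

White to move; king on f2.
In check: no.
Legal moves: Nf7, N8e7, Nh6, Nf6, Nf8, N6e7, Ne5, Nh4, Nf4, Kg3, Kf3, Ke3, Kg2, Ke2, Kg1, Kf1, Ke1, f6.
Count: 18.

18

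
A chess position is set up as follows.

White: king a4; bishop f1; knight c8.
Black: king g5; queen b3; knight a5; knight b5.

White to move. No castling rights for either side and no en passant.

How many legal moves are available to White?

1

White to move; king on a4.
In check: yes, from the black queen on b3.
Legal moves: Kxa5.
Count: 1.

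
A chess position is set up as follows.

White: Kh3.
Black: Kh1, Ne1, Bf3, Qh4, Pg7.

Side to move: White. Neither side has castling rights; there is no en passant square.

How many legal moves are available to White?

1

White to move; king on h3.
In check: yes, from the black queen on h4.
Legal moves: Kxh4.
Count: 1.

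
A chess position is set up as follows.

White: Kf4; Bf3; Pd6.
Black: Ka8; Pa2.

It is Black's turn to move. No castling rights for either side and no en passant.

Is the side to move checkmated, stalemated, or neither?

Black to move; black king on a8.
In check: yes, from the white bishop on f3.
Legal moves for Black: Kb8, Ka7.
Black is in check but has 2 legal moves → neither.

neither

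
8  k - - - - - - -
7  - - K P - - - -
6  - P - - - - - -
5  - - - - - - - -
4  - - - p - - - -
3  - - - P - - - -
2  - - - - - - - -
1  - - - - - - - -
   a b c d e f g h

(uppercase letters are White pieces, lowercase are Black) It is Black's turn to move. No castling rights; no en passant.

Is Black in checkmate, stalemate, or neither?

stalemate

Black to move; black king on a8.
In check: no.
King squares — a7: attacked by Pb6; b7: attacked by Kc7; b8: attacked by Kc7.
Legal moves for Black: none.
Not in check and no legal moves → stalemate.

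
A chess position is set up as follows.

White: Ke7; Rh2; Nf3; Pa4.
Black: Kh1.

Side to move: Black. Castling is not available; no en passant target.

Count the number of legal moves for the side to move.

Black to move; king on h1.
In check: yes, from the white rook on h2.
Legal moves: none.
Count: 0.

0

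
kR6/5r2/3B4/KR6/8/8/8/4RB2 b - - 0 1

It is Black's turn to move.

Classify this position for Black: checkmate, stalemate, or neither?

neither

Black to move; black king on a8.
In check: yes, from the white rook on b8.
King squares — a7: available; b7: attacked by Rb5; b8: attacked by Rb5.
Legal moves for Black: Ka7.
Black is in check but has 1 legal move → neither.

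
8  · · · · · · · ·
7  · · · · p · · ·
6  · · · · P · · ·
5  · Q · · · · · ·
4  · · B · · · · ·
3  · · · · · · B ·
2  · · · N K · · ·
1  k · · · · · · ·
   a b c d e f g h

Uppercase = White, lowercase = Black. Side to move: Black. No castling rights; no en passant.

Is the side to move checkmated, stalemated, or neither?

Black to move; black king on a1.
In check: no.
King squares — b1: attacked by Nd2; a2: attacked by Bc4; b2: attacked by Qb5.
Legal moves for Black: none.
Not in check and no legal moves → stalemate.

stalemate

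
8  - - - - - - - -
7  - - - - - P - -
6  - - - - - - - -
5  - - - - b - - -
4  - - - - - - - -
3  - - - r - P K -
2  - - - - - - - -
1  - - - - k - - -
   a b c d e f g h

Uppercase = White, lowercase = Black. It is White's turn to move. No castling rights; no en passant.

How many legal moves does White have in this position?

4

White to move; king on g3.
In check: yes, from the black bishop on e5.
Legal moves: Kh4, Kg4, Kh3, Kg2.
Count: 4.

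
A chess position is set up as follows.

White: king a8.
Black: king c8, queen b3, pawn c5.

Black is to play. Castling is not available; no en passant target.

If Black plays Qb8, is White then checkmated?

After Qb8: white king on a8; in check: yes, from the black queen on b8.
King squares — a7: attacked by Qb8; b7: attacked by Qb8; b8: attacked by Kc8.
White has no legal moves → checkmate.

yes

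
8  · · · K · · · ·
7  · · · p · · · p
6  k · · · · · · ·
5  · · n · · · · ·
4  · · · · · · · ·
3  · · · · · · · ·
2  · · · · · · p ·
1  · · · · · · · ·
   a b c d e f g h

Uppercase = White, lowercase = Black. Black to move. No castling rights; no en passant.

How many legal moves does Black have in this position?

Black to move; king on a6.
In check: no.
Legal moves: Kb7, Ka7, Kb6, Kb5, Ka5, Nb7+, Ne6+, Ne4, Na4, Nd3, Nb3, h6, d6, g1=Q, g1=R, g1=B, g1=N, h5, d5.
Count: 19.

19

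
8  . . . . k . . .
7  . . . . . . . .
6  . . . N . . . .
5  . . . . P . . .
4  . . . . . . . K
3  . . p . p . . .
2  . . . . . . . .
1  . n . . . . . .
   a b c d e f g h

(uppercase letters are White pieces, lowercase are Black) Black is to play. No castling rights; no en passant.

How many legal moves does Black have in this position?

4

Black to move; king on e8.
In check: yes, from the white knight on d6.
Legal moves: Kf8, Kd8, Ke7, Kd7.
Count: 4.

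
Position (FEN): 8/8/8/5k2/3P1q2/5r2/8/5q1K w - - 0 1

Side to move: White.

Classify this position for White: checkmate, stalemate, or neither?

White to move; white king on h1.
In check: yes, from the black queen on f1.
King squares — g1: attacked by Qf1; g2: attacked by Qf1; h2: attacked by Qf4.
Legal moves for White: none.
In check with no legal moves → checkmate.

checkmate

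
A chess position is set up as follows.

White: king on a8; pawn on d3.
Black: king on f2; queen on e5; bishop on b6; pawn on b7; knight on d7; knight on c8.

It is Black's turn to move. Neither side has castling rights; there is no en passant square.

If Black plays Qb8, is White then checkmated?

After Qb8: white king on a8; in check: yes, from the black queen on b8.
King squares — a7: attacked by Bb6; b7: attacked by Qb8; b8: attacked by Nd7.
White has no legal moves → checkmate.

yes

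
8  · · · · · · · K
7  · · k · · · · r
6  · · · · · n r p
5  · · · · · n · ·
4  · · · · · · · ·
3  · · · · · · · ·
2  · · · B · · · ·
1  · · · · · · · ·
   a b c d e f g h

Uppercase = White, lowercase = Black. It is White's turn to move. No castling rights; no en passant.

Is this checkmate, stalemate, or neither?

checkmate

White to move; white king on h8.
In check: yes, from the black rook on h7.
King squares — g7: attacked by Nf5; h7: attacked by Nf6; g8: attacked by Nf6.
Legal moves for White: none.
In check with no legal moves → checkmate.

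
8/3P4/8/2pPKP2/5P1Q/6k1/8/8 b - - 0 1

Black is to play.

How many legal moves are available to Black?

Black to move; king on g3.
In check: yes, from the white queen on h4.
Legal moves: Kxh4, Kf3, Kg2.
Count: 3.

3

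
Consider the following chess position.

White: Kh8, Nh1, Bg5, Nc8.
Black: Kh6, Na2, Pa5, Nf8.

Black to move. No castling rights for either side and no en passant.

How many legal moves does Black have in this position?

3

Black to move; king on h6.
In check: yes, from the white bishop on g5.
Legal moves: Kg6, Kh5, Kxg5.
Count: 3.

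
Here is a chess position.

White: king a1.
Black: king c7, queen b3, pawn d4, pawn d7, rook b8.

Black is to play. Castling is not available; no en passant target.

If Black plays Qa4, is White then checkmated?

yes

After Qa4: white king on a1; in check: yes, from the black queen on a4.
King squares — b1: attacked by Rb8; a2: attacked by Qa4; b2: attacked by Rb8.
White has no legal moves → checkmate.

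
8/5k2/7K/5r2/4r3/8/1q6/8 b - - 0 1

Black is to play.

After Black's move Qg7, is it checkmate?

yes

After Qg7: white king on h6; in check: yes, from the black queen on g7.
King squares — g5: attacked by Rf5; h5: attacked by Rf5; g6: attacked by Kf7; g7: attacked by Kf7; h7: attacked by Qg7.
White has no legal moves → checkmate.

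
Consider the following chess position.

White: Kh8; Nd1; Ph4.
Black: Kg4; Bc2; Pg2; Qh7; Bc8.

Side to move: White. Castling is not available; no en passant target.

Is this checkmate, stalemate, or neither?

White to move; white king on h8.
In check: yes, from the black queen on h7.
King squares — g7: attacked by Qh7; h7: attacked by Bc2; g8: attacked by Qh7.
Legal moves for White: none.
In check with no legal moves → checkmate.

checkmate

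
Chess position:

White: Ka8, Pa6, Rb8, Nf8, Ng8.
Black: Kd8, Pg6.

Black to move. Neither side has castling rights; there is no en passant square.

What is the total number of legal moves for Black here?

1

Black to move; king on d8.
In check: yes, from the white rook on b8.
Legal moves: Kc7.
Count: 1.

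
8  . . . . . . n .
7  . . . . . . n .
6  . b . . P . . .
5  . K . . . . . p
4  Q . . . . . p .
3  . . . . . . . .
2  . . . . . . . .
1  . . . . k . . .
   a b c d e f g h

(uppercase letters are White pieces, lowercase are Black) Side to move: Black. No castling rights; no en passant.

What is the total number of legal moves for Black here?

Black to move; king on e1.
In check: no.
Legal moves: Ne7, Nh6, Nf6, Ne8, Nxe6, Nf5, Bd8, Bc7, Ba7, Bc5, Ba5, Bd4, Be3, Bf2, Bg1, Kf2, Ke2, Kd2, Kf1, h4, g3.
Count: 21.

21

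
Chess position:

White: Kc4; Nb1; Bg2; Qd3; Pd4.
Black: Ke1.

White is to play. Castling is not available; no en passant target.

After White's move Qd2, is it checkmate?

yes

After Qd2: black king on e1; in check: yes, from the white queen on d2.
King squares — d1: attacked by Qd2; f1: attacked by Bg2; d2: attacked by Nb1; e2: attacked by Qd2; f2: attacked by Qd2.
Black has no legal moves → checkmate.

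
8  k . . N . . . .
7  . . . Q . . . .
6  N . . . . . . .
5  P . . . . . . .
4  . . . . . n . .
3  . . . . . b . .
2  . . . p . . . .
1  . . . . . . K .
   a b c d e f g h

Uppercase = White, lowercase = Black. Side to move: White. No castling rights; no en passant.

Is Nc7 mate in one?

After Nc7: black king on a8; in check: yes, from the white knight on c7.
Black has 2 legal replies: Kb8, Ka7.
In check but a legal move exists → not checkmate.

no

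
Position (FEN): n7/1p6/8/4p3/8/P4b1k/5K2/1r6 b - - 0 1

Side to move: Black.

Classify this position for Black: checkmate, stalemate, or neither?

Black to move; black king on h3.
In check: no.
Legal moves for Black include: Nc7, Nb6, Kh4, Kg4, Kh2, Bc6, Bh5, Bd5, Bg4, Be4, Bg2, Be2, Bh1, Bd1, Rb6, Rb5, Rb4, Rb3, ... (list truncated; more exist).
Black has legal moves and is not in check → neither.

neither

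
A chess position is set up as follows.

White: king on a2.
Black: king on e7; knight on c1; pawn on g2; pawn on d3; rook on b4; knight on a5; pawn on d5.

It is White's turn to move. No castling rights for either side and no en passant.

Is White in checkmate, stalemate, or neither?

White to move; white king on a2.
In check: yes, from the black knight on c1.
Legal moves for White: Ka3, Ka1.
White is in check but has 2 legal moves → neither.

neither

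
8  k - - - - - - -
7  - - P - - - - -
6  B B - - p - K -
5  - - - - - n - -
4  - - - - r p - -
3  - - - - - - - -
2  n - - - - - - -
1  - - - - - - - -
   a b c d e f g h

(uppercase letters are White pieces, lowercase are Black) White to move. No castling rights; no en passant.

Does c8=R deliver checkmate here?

yes

After c8=R: black king on a8; in check: yes, from the white rook on c8.
King squares — a7: attacked by Bb6; b7: attacked by Ba6; b8: attacked by Rc8.
Black has no legal moves → checkmate.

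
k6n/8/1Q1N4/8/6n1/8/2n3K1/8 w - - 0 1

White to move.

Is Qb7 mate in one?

After Qb7: black king on a8; in check: yes, from the white queen on b7.
King squares — a7: attacked by Qb7; b7: attacked by Nd6; b8: attacked by Qb7.
Black has no legal moves → checkmate.

yes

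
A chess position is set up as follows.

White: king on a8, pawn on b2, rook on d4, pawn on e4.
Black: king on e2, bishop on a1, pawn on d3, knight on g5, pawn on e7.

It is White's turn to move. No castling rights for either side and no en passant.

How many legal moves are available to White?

White to move; king on a8.
In check: no.
Legal moves: Kb8, Kb7, Ka7, Rd8, Rd7, Rd6, Rd5, Rc4, Rb4, Ra4, Rxd3, e5, b3, b4.
Count: 14.

14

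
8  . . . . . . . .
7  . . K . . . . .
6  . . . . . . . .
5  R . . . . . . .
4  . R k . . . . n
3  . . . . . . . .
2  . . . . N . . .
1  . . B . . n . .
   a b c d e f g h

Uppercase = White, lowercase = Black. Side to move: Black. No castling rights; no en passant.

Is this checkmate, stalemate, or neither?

Black to move; black king on c4.
In check: yes, from the white rook on b4.
King squares — b3: attacked by Rb4; c3: attacked by Ne2; d3: available; b4: available; d4: attacked by Ne2; b5: attacked by Rb4; c5: attacked by Ra5; d5: attacked by Ra5.
Legal moves for Black: Kxb4, Kd3.
Black is in check but has 2 legal moves → neither.

neither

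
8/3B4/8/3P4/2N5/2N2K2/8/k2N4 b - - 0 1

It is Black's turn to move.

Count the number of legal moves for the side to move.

Black to move; king on a1.
In check: no.
Legal moves: none.
Count: 0.

0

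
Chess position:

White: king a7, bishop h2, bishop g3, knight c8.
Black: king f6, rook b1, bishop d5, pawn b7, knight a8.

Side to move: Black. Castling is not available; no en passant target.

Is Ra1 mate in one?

no

After Ra1: white king on a7; in check: yes, from the black rook on a1.
White has 1 legal reply: Kb8.
In check but a legal move exists → not checkmate.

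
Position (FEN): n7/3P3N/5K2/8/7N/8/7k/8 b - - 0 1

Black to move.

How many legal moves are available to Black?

6

Black to move; king on h2.
In check: no.
Legal moves: Nc7, Nb6, Kh3, Kg3, Kh1, Kg1.
Count: 6.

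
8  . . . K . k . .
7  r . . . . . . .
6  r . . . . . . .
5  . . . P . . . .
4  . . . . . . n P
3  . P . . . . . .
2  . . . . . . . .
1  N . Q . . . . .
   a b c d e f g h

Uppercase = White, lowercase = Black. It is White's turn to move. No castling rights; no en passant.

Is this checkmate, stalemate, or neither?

neither

White to move; white king on d8.
In check: no.
Legal moves for White include: Kc8, Qc8, Qc7, Qh6+, Qc6, Qg5, Qc5+, Qf4+, Qc4, Qe3, Qc3, Qa3+, Qd2, Qc2, Qb2, Qh1, Qg1, Qf1+, ... (list truncated; more exist).
White has legal moves and is not in check → neither.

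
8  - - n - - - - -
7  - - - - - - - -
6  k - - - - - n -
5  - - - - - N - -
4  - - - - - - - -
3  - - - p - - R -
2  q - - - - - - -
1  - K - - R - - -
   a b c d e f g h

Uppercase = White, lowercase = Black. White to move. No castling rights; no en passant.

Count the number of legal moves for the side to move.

2

White to move; king on b1.
In check: yes, from the black queen on a2.
Legal moves: Kxa2, Kc1.
Count: 2.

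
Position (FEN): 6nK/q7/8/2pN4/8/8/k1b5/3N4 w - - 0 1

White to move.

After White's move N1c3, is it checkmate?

After N1c3: black king on a2; in check: yes, from the white knight on c3.
Black has 4 legal replies: Kb3, Ka3, Kb2, Ka1.
In check but a legal move exists → not checkmate.

no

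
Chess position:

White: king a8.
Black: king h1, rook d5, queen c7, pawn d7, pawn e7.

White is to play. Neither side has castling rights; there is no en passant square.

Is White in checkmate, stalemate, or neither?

White to move; white king on a8.
In check: no.
King squares — a7: attacked by Qc7; b7: attacked by Qc7; b8: attacked by Qc7.
Legal moves for White: none.
Not in check and no legal moves → stalemate.

stalemate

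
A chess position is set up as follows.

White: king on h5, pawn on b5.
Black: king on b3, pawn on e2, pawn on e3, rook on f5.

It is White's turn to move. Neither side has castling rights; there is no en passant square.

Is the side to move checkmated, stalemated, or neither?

White to move; white king on h5.
In check: yes, from the black rook on f5.
Legal moves for White: Kh6, Kg6, Kh4, Kg4.
White is in check but has 4 legal moves → neither.

neither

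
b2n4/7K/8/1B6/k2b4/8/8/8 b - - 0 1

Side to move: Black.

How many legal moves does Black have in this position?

5

Black to move; king on a4.
In check: yes, from the white bishop on b5.
Legal moves: Kxb5, Ka5, Kb4, Kb3, Ka3.
Count: 5.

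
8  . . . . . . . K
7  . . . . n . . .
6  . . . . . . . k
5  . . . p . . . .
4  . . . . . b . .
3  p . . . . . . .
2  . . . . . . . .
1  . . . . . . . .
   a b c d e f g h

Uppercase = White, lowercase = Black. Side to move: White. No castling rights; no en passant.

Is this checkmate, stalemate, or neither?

White to move; white king on h8.
In check: no.
King squares — g7: attacked by Kh6; h7: attacked by Kh6; g8: attacked by Ne7.
Legal moves for White: none.
Not in check and no legal moves → stalemate.

stalemate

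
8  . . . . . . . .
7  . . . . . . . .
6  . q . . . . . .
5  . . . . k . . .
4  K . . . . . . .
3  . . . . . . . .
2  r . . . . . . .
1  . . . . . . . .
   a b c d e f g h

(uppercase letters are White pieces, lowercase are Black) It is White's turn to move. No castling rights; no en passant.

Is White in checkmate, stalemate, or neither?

checkmate

White to move; white king on a4.
In check: yes, from the black rook on a2.
King squares — a3: attacked by Ra2; b3: attacked by Qb6; b4: attacked by Qb6; a5: attacked by Ra2; b5: attacked by Qb6.
Legal moves for White: none.
In check with no legal moves → checkmate.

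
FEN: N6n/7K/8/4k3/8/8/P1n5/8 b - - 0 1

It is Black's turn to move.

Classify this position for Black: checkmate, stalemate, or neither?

neither

Black to move; black king on e5.
In check: no.
Legal moves for Black: Nf7, Ng6, Kf6, Ke6, Kd6, Kf5, Kd5, Kf4, Ke4, Kd4, Nd4, Nb4, Ne3, Na3, Ne1, Na1.
Black has 16 legal moves and is not in check → neither.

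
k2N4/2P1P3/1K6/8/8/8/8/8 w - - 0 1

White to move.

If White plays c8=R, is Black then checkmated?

After c8=R: black king on a8; in check: yes, from the white rook on c8.
King squares — a7: attacked by Kb6; b7: attacked by Kb6; b8: attacked by Rc8.
Black has no legal moves → checkmate.

yes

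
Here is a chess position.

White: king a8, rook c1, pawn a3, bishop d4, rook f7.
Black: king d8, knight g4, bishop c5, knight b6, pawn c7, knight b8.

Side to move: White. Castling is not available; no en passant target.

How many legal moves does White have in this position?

White to move; king on a8.
In check: yes, from the black knight on b6.
Legal moves: Kxb8, Kb7, Ka7.
Count: 3.

3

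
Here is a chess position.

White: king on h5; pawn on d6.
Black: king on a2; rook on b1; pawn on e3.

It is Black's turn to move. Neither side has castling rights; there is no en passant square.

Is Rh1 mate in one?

no

After Rh1: white king on h5; in check: yes, from the black rook on h1.
White has 3 legal replies: Kg6, Kg5, Kg4.
In check but a legal move exists → not checkmate.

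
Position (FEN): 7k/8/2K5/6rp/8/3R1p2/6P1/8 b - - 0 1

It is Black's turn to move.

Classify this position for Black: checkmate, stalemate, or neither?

neither

Black to move; black king on h8.
In check: no.
Legal moves for Black: Kg8, Kh7, Kg7, Rg8, Rg7, Rg6+, Rf5, Re5, Rd5, Rc5+, Rb5, Ra5, Rg4, Rg3, Rxg2, fxg2, h4, f2.
Black has 18 legal moves and is not in check → neither.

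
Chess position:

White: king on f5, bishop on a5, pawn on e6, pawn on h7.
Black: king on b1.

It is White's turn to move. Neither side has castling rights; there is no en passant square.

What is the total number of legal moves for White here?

White to move; king on f5.
In check: no.
Legal moves: Kg6, Kf6, Kg5, Ke5, Kg4, Kf4, Ke4, Bd8, Bc7, Bb6, Bb4, Bc3, Bd2, Be1, h8=Q, h8=R, h8=B, h8=N, e7.
Count: 19.

19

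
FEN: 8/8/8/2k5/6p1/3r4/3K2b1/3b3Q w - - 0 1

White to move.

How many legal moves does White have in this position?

White to move; king on d2.
In check: yes, from the black rook on d3.
Legal moves: Kxd3, Ke1, Kc1.
Count: 3.

3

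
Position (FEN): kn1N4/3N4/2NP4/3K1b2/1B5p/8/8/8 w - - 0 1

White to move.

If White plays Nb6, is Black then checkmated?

yes

After Nb6: black king on a8; in check: yes, from the white knight on b6.
King squares — a7: attacked by Nc6; b7: attacked by Nd8; b8: own knight.
Black has no legal moves → checkmate.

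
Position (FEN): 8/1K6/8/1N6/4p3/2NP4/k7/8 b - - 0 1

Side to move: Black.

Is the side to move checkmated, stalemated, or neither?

Black to move; black king on a2.
In check: yes, from the white knight on c3.
Legal moves for Black: Kb3, Kb2, Ka1.
Black is in check but has 3 legal moves → neither.

neither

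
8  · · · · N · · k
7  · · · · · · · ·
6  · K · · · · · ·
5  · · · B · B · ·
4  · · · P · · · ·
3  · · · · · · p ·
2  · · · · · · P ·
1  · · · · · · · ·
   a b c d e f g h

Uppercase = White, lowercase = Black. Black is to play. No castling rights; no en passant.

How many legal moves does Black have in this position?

Black to move; king on h8.
In check: no.
Legal moves: none.
Count: 0.

0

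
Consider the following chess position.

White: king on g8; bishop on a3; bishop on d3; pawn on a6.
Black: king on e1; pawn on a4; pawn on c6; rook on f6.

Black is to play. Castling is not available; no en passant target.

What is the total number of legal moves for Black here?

Black to move; king on e1.
In check: no.
Legal moves: Rf8+, Rf7, Rh6, Rg6+, Re6, Rd6, Rf5, Rf4, Rf3, Rf2, Rf1, Kf2, Kd2, Kd1, c5.
Count: 15.

15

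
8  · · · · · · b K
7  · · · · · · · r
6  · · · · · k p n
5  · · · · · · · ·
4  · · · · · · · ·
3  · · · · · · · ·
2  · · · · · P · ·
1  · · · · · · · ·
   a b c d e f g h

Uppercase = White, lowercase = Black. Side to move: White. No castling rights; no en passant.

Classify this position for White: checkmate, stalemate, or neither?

checkmate

White to move; white king on h8.
In check: yes, from the black rook on h7.
King squares — g7: attacked by Kf6; h7: attacked by Bg8; g8: attacked by Nh6.
Legal moves for White: none.
In check with no legal moves → checkmate.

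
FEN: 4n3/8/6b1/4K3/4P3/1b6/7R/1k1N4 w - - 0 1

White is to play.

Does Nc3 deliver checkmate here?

no

After Nc3: black king on b1; in check: yes, from the white knight on c3.
Black has 2 legal replies: Kc1, Ka1.
In check but a legal move exists → not checkmate.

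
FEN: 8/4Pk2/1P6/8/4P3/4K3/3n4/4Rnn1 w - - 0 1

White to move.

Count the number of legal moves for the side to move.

White to move; king on e3.
In check: yes, from the black knight on f1.
Legal moves: Kf4, Kd4, Kd3, Kf2, Rxf1+.
Count: 5.

5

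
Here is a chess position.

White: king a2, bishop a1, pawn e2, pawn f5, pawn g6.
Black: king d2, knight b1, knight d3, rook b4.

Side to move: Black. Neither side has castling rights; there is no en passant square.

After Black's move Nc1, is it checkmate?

yes

After Nc1: white king on a2; in check: yes, from the black knight on c1.
King squares — a1: own bishop; b1: attacked by Rb4; b2: attacked by Rb4; a3: attacked by Nb1; b3: attacked by Nc1.
White has no legal moves → checkmate.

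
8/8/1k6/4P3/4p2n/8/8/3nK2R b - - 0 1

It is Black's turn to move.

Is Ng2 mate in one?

no

After Ng2: white king on e1; in check: yes, from the black knight on g2.
White has 4 legal replies: Ke2, Kd2, Kf1, Kxd1.
In check but a legal move exists → not checkmate.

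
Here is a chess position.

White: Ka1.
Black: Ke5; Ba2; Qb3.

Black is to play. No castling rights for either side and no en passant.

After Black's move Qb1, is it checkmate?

yes

After Qb1: white king on a1; in check: yes, from the black queen on b1.
King squares — b1: attacked by Ba2; a2: attacked by Qb1; b2: attacked by Qb1.
White has no legal moves → checkmate.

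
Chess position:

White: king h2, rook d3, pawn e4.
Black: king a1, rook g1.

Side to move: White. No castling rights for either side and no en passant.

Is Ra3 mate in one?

no

After Ra3: black king on a1; in check: yes, from the white rook on a3.
Black has 2 legal replies: Kb2, Kb1.
In check but a legal move exists → not checkmate.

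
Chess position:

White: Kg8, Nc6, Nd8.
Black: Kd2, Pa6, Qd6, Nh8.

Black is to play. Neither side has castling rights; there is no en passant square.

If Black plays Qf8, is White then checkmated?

no

After Qf8: white king on g8; in check: yes, from the black queen on f8.
White has 2 legal replies: Kxf8, Kh7.
In check but a legal move exists → not checkmate.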